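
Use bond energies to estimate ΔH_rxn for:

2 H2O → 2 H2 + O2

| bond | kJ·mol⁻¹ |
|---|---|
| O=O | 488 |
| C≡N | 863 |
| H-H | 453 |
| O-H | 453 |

Bonds broken (reactants):
  O-H: 4 × 453 = 1812
  Σ(broken) = 1812 kJ
Bonds formed (products):
  H-H: 2 × 453 = 906
  O=O: 1 × 488 = 488
  Σ(formed) = 1394 kJ
ΔH = Σ(broken) − Σ(formed) = 1812 − 1394 = +418 kJ

ΔH ≈ +418 kJ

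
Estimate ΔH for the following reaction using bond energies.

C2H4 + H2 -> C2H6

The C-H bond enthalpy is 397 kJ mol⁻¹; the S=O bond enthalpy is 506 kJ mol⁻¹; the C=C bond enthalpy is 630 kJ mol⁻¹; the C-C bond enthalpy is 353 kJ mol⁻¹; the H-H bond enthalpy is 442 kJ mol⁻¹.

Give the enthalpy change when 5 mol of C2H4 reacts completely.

Bonds broken (reactants):
  C-H: 4 × 397 = 1588
  C=C: 1 × 630 = 630
  H-H: 1 × 442 = 442
  Σ(broken) = 2660 kJ
Bonds formed (products):
  C-C: 1 × 353 = 353
  C-H: 6 × 397 = 2382
  Σ(formed) = 2735 kJ
ΔH = Σ(broken) − Σ(formed) = 2660 − 2735 = −75 kJ
For 5× the reaction as written: 5 × (−75) = −375 kJ

ΔH = −375 kJ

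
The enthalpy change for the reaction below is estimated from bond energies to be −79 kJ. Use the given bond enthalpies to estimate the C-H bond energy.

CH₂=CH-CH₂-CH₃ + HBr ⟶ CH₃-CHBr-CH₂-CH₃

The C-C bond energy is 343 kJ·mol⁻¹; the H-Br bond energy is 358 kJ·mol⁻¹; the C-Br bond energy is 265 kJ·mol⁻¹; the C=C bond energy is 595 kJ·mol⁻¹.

D(C-H) ≈ 424 kJ/mol

Let D be the C-H bond energy.
Σ(broken) = 2×343 + 8×D + 1×595 + 1×358 = 1639 + 8D
Σ(formed) = 1×265 + 3×343 + 9×D = 1294 + 9D
ΔH = Σ(broken) − Σ(formed) = (1639 + 8D) − (1294 + 9D) = +345 − D
Setting this equal to −79 kJ gives D = 424 kJ/mol.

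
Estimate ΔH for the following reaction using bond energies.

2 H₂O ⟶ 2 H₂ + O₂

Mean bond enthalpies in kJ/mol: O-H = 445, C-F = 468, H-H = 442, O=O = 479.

ΔH ≈ +417 kJ

Bonds broken (reactants):
  O-H: 4 × 445 = 1780
  Σ(broken) = 1780 kJ
Bonds formed (products):
  H-H: 2 × 442 = 884
  O=O: 1 × 479 = 479
  Σ(formed) = 1363 kJ
ΔH = Σ(broken) − Σ(formed) = 1780 − 1363 = +417 kJ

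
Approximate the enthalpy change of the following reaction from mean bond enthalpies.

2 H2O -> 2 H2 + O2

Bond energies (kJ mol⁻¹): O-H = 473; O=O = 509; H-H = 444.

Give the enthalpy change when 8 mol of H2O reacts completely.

ΔH = +1980 kJ

Bonds broken (reactants):
  O-H: 4 × 473 = 1892
  Σ(broken) = 1892 kJ
Bonds formed (products):
  H-H: 2 × 444 = 888
  O=O: 1 × 509 = 509
  Σ(formed) = 1397 kJ
ΔH = Σ(broken) − Σ(formed) = 1892 − 1397 = +495 kJ
For 4× the reaction as written: 4 × (+495) = +1980 kJ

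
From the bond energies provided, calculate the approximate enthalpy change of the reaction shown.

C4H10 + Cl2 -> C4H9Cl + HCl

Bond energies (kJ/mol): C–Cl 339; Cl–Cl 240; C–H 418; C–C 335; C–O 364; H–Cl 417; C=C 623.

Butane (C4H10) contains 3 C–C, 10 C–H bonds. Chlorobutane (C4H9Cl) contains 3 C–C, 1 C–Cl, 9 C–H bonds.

Bonds broken (reactants):
  C–C: 3 × 335 = 1005
  C–H: 10 × 418 = 4180
  Cl–Cl: 1 × 240 = 240
  Σ(broken) = 5425 kJ
Bonds formed (products):
  C–C: 3 × 335 = 1005
  C–Cl: 1 × 339 = 339
  C–H: 9 × 418 = 3762
  H–Cl: 1 × 417 = 417
  Σ(formed) = 5523 kJ
ΔH = Σ(broken) − Σ(formed) = 5425 − 5523 = −98 kJ

ΔH ≈ −98 kJ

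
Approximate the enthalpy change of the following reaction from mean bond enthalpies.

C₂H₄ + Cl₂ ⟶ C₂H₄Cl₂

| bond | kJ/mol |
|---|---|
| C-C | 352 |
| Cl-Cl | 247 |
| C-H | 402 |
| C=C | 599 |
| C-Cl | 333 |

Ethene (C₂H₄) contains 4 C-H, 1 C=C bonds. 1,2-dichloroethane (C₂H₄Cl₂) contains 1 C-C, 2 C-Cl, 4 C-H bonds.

Bonds broken (reactants):
  C-H: 4 × 402 = 1608
  C=C: 1 × 599 = 599
  Cl-Cl: 1 × 247 = 247
  Σ(broken) = 2454 kJ
Bonds formed (products):
  C-C: 1 × 352 = 352
  C-Cl: 2 × 333 = 666
  C-H: 4 × 402 = 1608
  Σ(formed) = 2626 kJ
ΔH = Σ(broken) − Σ(formed) = 2454 − 2626 = −172 kJ

ΔH ≈ −172 kJ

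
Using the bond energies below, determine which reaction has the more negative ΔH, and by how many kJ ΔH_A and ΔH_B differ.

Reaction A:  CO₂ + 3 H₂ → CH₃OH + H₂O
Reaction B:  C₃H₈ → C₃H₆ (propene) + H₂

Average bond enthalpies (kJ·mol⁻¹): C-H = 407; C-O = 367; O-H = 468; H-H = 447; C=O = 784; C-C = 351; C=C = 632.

Reaction A:
  Bonds broken (reactants):
    C=O: 2 × 784 = 1568
    H-H: 3 × 447 = 1341
    Σ(broken) = 2909 kJ
  Bonds formed (products):
    C-H: 3 × 407 = 1221
    C-O: 1 × 367 = 367
    O-H: 3 × 468 = 1404
    Σ(formed) = 2992 kJ
  ΔH_A = 2909 − 2992 = −83 kJ
Reaction B:
  Bonds broken (reactants):
    C-C: 2 × 351 = 702
    C-H: 8 × 407 = 3256
    Σ(broken) = 3958 kJ
  Bonds formed (products):
    C-C: 1 × 351 = 351
    C-H: 6 × 407 = 2442
    C=C: 1 × 632 = 632
    H-H: 1 × 447 = 447
    Σ(formed) = 3872 kJ
  ΔH_B = 3958 − 3872 = +86 kJ
ΔH_A − ΔH_B = −169 kJ, so reaction A has the more negative ΔH; |ΔH_A − ΔH_B| = 169 kJ.

Reaction A, by 169 kJ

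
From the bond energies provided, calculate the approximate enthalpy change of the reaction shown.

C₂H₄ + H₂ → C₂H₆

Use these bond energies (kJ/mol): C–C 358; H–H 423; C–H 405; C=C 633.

ΔH ≈ −112 kJ

Bonds broken (reactants):
  C–H: 4 × 405 = 1620
  C=C: 1 × 633 = 633
  H–H: 1 × 423 = 423
  Σ(broken) = 2676 kJ
Bonds formed (products):
  C–C: 1 × 358 = 358
  C–H: 6 × 405 = 2430
  Σ(formed) = 2788 kJ
ΔH = Σ(broken) − Σ(formed) = 2676 − 2788 = −112 kJ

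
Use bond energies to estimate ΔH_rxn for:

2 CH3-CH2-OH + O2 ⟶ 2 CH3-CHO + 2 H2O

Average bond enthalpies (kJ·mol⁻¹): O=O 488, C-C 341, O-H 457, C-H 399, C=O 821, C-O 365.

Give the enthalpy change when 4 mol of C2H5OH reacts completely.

Bonds broken (reactants):
  C-C: 2 × 341 = 682
  C-H: 10 × 399 = 3990
  C-O: 2 × 365 = 730
  O-H: 2 × 457 = 914
  O=O: 1 × 488 = 488
  Σ(broken) = 6804 kJ
Bonds formed (products):
  C-C: 2 × 341 = 682
  C-H: 8 × 399 = 3192
  C=O: 2 × 821 = 1642
  O-H: 4 × 457 = 1828
  Σ(formed) = 7344 kJ
ΔH = Σ(broken) − Σ(formed) = 6804 − 7344 = −540 kJ
For 2× the reaction as written: 2 × (−540) = −1080 kJ

ΔH = −1080 kJ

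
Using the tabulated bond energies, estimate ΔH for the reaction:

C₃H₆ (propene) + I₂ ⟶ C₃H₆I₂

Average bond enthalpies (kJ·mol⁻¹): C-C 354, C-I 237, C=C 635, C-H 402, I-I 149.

Bonds broken (reactants):
  C-C: 1 × 354 = 354
  C-H: 6 × 402 = 2412
  C=C: 1 × 635 = 635
  I-I: 1 × 149 = 149
  Σ(broken) = 3550 kJ
Bonds formed (products):
  C-C: 2 × 354 = 708
  C-H: 6 × 402 = 2412
  C-I: 2 × 237 = 474
  Σ(formed) = 3594 kJ
ΔH = Σ(broken) − Σ(formed) = 3550 − 3594 = −44 kJ

ΔH ≈ −44 kJ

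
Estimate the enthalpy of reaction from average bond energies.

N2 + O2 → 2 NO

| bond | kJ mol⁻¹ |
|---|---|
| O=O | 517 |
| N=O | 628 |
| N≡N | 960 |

Bonds broken (reactants):
  N≡N: 1 × 960 = 960
  O=O: 1 × 517 = 517
  Σ(broken) = 1477 kJ
Bonds formed (products):
  N=O: 2 × 628 = 1256
  Σ(formed) = 1256 kJ
ΔH = Σ(broken) − Σ(formed) = 1477 − 1256 = +221 kJ

ΔH ≈ +221 kJ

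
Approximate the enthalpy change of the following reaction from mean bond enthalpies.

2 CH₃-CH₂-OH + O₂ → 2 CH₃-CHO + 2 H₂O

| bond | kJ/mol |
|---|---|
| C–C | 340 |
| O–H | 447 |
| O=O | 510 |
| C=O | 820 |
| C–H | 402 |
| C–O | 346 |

ΔH ≈ −528 kJ

Bonds broken (reactants):
  C–C: 2 × 340 = 680
  C–H: 10 × 402 = 4020
  C–O: 2 × 346 = 692
  O–H: 2 × 447 = 894
  O=O: 1 × 510 = 510
  Σ(broken) = 6796 kJ
Bonds formed (products):
  C–C: 2 × 340 = 680
  C–H: 8 × 402 = 3216
  C=O: 2 × 820 = 1640
  O–H: 4 × 447 = 1788
  Σ(formed) = 7324 kJ
ΔH = Σ(broken) − Σ(formed) = 6796 − 7324 = −528 kJ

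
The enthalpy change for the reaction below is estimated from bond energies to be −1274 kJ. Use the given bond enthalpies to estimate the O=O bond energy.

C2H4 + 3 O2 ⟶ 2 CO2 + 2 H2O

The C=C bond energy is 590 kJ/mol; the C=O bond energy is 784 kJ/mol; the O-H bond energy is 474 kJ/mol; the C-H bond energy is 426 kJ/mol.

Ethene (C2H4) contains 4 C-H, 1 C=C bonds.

D(O=O) ≈ 488 kJ/mol

Let D be the O=O bond energy.
Σ(broken) = 4×426 + 1×590 + 3×D = 2294 + 3D
Σ(formed) = 4×784 + 4×474 = 5032
ΔH = Σ(broken) − Σ(formed) = (2294 + 3D) − (5032) = −2738 + 3D
Setting this equal to −1274 kJ gives 3D = 1464, so D = 488 kJ/mol.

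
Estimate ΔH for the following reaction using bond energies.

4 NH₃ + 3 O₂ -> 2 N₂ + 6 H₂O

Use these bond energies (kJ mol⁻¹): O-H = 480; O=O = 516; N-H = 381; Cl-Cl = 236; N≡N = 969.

ΔH ≈ −1578 kJ

Bonds broken (reactants):
  N-H: 12 × 381 = 4572
  O=O: 3 × 516 = 1548
  Σ(broken) = 6120 kJ
Bonds formed (products):
  N≡N: 2 × 969 = 1938
  O-H: 12 × 480 = 5760
  Σ(formed) = 7698 kJ
ΔH = Σ(broken) − Σ(formed) = 6120 − 7698 = −1578 kJ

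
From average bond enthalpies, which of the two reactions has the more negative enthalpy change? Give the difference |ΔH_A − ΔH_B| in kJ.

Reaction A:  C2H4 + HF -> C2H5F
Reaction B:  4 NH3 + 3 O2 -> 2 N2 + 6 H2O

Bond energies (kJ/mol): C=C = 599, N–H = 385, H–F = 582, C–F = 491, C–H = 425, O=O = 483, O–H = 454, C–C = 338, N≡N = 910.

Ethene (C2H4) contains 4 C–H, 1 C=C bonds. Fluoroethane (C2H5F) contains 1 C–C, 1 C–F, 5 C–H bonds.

Reaction B, by 1126 kJ

Reaction A:
  Bonds broken (reactants):
    C–H: 4 × 425 = 1700
    C=C: 1 × 599 = 599
    H–F: 1 × 582 = 582
    Σ(broken) = 2881 kJ
  Bonds formed (products):
    C–C: 1 × 338 = 338
    C–F: 1 × 491 = 491
    C–H: 5 × 425 = 2125
    Σ(formed) = 2954 kJ
  ΔH_A = 2881 − 2954 = −73 kJ
Reaction B:
  Bonds broken (reactants):
    N–H: 12 × 385 = 4620
    O=O: 3 × 483 = 1449
    Σ(broken) = 6069 kJ
  Bonds formed (products):
    N≡N: 2 × 910 = 1820
    O–H: 12 × 454 = 5448
    Σ(formed) = 7268 kJ
  ΔH_B = 6069 − 7268 = −1199 kJ
ΔH_A − ΔH_B = +1126 kJ, so reaction B has the more negative ΔH; |ΔH_A − ΔH_B| = 1126 kJ.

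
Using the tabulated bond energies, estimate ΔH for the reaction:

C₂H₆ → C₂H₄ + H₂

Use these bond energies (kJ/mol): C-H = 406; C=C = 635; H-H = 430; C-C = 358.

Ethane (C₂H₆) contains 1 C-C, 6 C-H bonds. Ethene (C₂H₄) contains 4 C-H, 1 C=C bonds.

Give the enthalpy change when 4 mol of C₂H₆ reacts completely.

ΔH = +420 kJ

Bonds broken (reactants):
  C-C: 1 × 358 = 358
  C-H: 6 × 406 = 2436
  Σ(broken) = 2794 kJ
Bonds formed (products):
  C-H: 4 × 406 = 1624
  C=C: 1 × 635 = 635
  H-H: 1 × 430 = 430
  Σ(formed) = 2689 kJ
ΔH = Σ(broken) − Σ(formed) = 2794 − 2689 = +105 kJ
For 4× the reaction as written: 4 × (+105) = +420 kJ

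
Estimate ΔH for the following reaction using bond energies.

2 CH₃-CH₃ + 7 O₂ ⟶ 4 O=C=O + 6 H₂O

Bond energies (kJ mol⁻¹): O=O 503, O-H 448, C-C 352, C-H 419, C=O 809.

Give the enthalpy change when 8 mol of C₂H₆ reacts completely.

ΔH = −10380 kJ

Bonds broken (reactants):
  C-C: 2 × 352 = 704
  C-H: 12 × 419 = 5028
  O=O: 7 × 503 = 3521
  Σ(broken) = 9253 kJ
Bonds formed (products):
  C=O: 8 × 809 = 6472
  O-H: 12 × 448 = 5376
  Σ(formed) = 11848 kJ
ΔH = Σ(broken) − Σ(formed) = 9253 − 11848 = −2595 kJ
For 4× the reaction as written: 4 × (−2595) = −10380 kJ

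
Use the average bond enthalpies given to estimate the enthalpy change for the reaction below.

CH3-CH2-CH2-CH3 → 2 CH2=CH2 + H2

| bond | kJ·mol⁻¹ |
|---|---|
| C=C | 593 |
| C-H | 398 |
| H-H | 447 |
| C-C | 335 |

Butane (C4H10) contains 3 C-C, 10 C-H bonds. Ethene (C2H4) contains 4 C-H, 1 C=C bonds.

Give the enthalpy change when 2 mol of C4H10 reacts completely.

ΔH = +336 kJ

Bonds broken (reactants):
  C-C: 3 × 335 = 1005
  C-H: 10 × 398 = 3980
  Σ(broken) = 4985 kJ
Bonds formed (products):
  C-H: 8 × 398 = 3184
  C=C: 2 × 593 = 1186
  H-H: 1 × 447 = 447
  Σ(formed) = 4817 kJ
ΔH = Σ(broken) − Σ(formed) = 4985 − 4817 = +168 kJ
For 2× the reaction as written: 2 × (+168) = +336 kJ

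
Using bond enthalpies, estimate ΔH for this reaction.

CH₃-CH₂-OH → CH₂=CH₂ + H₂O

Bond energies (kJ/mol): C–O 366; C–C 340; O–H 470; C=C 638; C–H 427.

Bonds broken (reactants):
  C–C: 1 × 340 = 340
  C–H: 5 × 427 = 2135
  C–O: 1 × 366 = 366
  O–H: 1 × 470 = 470
  Σ(broken) = 3311 kJ
Bonds formed (products):
  C–H: 4 × 427 = 1708
  C=C: 1 × 638 = 638
  O–H: 2 × 470 = 940
  Σ(formed) = 3286 kJ
ΔH = Σ(broken) − Σ(formed) = 3311 − 3286 = +25 kJ

ΔH ≈ +25 kJ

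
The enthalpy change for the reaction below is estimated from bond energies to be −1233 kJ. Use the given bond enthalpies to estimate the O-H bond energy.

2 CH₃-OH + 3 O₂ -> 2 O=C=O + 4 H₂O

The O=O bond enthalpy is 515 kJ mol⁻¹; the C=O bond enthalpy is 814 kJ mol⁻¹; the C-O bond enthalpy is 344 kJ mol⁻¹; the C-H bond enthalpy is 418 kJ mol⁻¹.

Let D be the O-H bond energy.
Σ(broken) = 6×418 + 2×344 + 2×D + 3×515 = 4741 + 2D
Σ(formed) = 4×814 + 8×D = 3256 + 8D
ΔH = Σ(broken) − Σ(formed) = (4741 + 2D) − (3256 + 8D) = +1485 − 6D
Setting this equal to −1233 kJ gives 6D = 2718, so D = 453 kJ/mol.

D(O-H) ≈ 453 kJ/mol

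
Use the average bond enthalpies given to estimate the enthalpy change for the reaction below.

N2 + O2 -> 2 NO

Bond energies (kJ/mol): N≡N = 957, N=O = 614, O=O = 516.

ΔH ≈ +245 kJ

Bonds broken (reactants):
  N≡N: 1 × 957 = 957
  O=O: 1 × 516 = 516
  Σ(broken) = 1473 kJ
Bonds formed (products):
  N=O: 2 × 614 = 1228
  Σ(formed) = 1228 kJ
ΔH = Σ(broken) − Σ(formed) = 1473 − 1228 = +245 kJ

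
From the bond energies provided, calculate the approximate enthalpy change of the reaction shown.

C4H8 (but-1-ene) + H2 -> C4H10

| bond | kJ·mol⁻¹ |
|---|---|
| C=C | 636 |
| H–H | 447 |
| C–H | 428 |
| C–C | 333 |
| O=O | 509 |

ΔH ≈ −106 kJ

Bonds broken (reactants):
  C–C: 2 × 333 = 666
  C–H: 8 × 428 = 3424
  C=C: 1 × 636 = 636
  H–H: 1 × 447 = 447
  Σ(broken) = 5173 kJ
Bonds formed (products):
  C–C: 3 × 333 = 999
  C–H: 10 × 428 = 4280
  Σ(formed) = 5279 kJ
ΔH = Σ(broken) − Σ(formed) = 5173 − 5279 = −106 kJ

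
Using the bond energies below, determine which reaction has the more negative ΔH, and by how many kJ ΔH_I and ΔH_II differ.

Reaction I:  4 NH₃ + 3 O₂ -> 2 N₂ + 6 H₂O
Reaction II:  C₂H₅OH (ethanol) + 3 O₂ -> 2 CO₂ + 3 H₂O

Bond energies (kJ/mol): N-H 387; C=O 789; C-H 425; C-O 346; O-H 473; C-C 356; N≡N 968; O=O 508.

Reaction I, by 274 kJ

Reaction I:
  Bonds broken (reactants):
    N-H: 12 × 387 = 4644
    O=O: 3 × 508 = 1524
    Σ(broken) = 6168 kJ
  Bonds formed (products):
    N≡N: 2 × 968 = 1936
    O-H: 12 × 473 = 5676
    Σ(formed) = 7612 kJ
  ΔH_I = 6168 − 7612 = −1444 kJ
Reaction II:
  Bonds broken (reactants):
    C-C: 1 × 356 = 356
    C-H: 5 × 425 = 2125
    C-O: 1 × 346 = 346
    O-H: 1 × 473 = 473
    O=O: 3 × 508 = 1524
    Σ(broken) = 4824 kJ
  Bonds formed (products):
    C=O: 4 × 789 = 3156
    O-H: 6 × 473 = 2838
    Σ(formed) = 5994 kJ
  ΔH_II = 4824 − 5994 = −1170 kJ
ΔH_I − ΔH_II = −274 kJ, so reaction I has the more negative ΔH; |ΔH_I − ΔH_II| = 274 kJ.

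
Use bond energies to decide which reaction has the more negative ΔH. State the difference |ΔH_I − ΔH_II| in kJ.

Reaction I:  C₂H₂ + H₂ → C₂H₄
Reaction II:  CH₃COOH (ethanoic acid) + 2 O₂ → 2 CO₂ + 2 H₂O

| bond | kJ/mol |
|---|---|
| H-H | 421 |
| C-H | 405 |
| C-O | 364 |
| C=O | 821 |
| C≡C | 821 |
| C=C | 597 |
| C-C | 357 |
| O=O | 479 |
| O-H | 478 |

Reaction II, by 838 kJ

Reaction I:
  Bonds broken (reactants):
    C≡C: 1 × 821 = 821
    C-H: 2 × 405 = 810
    H-H: 1 × 421 = 421
    Σ(broken) = 2052 kJ
  Bonds formed (products):
    C-H: 4 × 405 = 1620
    C=C: 1 × 597 = 597
    Σ(formed) = 2217 kJ
  ΔH_I = 2052 − 2217 = −165 kJ
Reaction II:
  Bonds broken (reactants):
    C-C: 1 × 357 = 357
    C-H: 3 × 405 = 1215
    C-O: 1 × 364 = 364
    C=O: 1 × 821 = 821
    O-H: 1 × 478 = 478
    O=O: 2 × 479 = 958
    Σ(broken) = 4193 kJ
  Bonds formed (products):
    C=O: 4 × 821 = 3284
    O-H: 4 × 478 = 1912
    Σ(formed) = 5196 kJ
  ΔH_II = 4193 − 5196 = −1003 kJ
ΔH_I − ΔH_II = +838 kJ, so reaction II has the more negative ΔH; |ΔH_I − ΔH_II| = 838 kJ.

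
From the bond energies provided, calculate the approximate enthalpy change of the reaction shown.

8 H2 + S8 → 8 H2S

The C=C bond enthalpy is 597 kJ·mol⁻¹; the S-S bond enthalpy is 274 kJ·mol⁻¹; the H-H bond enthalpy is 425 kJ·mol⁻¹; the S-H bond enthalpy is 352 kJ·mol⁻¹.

ΔH ≈ −40 kJ

Bonds broken (reactants):
  H-H: 8 × 425 = 3400
  S-S: 8 × 274 = 2192
  Σ(broken) = 5592 kJ
Bonds formed (products):
  S-H: 16 × 352 = 5632
  Σ(formed) = 5632 kJ
ΔH = Σ(broken) − Σ(formed) = 5592 − 5632 = −40 kJ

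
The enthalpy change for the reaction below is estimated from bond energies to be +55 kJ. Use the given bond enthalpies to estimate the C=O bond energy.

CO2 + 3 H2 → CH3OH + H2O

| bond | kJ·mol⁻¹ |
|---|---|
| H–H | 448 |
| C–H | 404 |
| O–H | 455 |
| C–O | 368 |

Let D be the C=O bond energy.
Σ(broken) = 2×D + 3×448 = 1344 + 2D
Σ(formed) = 3×404 + 1×368 + 3×455 = 2945
ΔH = Σ(broken) − Σ(formed) = (1344 + 2D) − (2945) = −1601 + 2D
Setting this equal to +55 kJ gives 2D = 1656, so D = 828 kJ/mol.

D(C=O) ≈ 828 kJ/mol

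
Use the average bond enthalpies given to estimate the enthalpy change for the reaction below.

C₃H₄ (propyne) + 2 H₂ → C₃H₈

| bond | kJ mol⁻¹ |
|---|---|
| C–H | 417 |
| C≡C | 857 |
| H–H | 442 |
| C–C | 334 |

ΔH ≈ −261 kJ

Bonds broken (reactants):
  C≡C: 1 × 857 = 857
  C–C: 1 × 334 = 334
  C–H: 4 × 417 = 1668
  H–H: 2 × 442 = 884
  Σ(broken) = 3743 kJ
Bonds formed (products):
  C–C: 2 × 334 = 668
  C–H: 8 × 417 = 3336
  Σ(formed) = 4004 kJ
ΔH = Σ(broken) − Σ(formed) = 3743 − 4004 = −261 kJ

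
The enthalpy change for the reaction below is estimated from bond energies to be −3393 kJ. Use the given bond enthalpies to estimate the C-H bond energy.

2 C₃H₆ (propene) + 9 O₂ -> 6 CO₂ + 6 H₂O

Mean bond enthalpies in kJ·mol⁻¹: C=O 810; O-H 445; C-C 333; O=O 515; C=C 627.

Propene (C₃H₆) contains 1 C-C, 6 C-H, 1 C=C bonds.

Let D be the C-H bond energy.
Σ(broken) = 2×333 + 12×D + 2×627 + 9×515 = 6555 + 12D
Σ(formed) = 12×810 + 12×445 = 15060
ΔH = Σ(broken) − Σ(formed) = (6555 + 12D) − (15060) = −8505 + 12D
Setting this equal to −3393 kJ gives 12D = 5112, so D = 426 kJ/mol.

D(C-H) ≈ 426 kJ/mol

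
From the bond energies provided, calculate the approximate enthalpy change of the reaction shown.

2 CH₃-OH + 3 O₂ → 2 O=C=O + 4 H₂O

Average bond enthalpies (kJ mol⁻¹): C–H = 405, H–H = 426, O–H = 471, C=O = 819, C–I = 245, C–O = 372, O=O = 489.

ΔH ≈ −1461 kJ

Bonds broken (reactants):
  C–H: 6 × 405 = 2430
  C–O: 2 × 372 = 744
  O–H: 2 × 471 = 942
  O=O: 3 × 489 = 1467
  Σ(broken) = 5583 kJ
Bonds formed (products):
  C=O: 4 × 819 = 3276
  O–H: 8 × 471 = 3768
  Σ(formed) = 7044 kJ
ΔH = Σ(broken) − Σ(formed) = 5583 − 7044 = −1461 kJ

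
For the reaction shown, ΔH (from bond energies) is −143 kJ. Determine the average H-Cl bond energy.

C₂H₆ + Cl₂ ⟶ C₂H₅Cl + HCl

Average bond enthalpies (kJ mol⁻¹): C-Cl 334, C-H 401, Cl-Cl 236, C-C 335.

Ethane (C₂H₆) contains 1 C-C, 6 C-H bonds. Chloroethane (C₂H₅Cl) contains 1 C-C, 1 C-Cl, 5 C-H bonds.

Let D be the H-Cl bond energy.
Σ(broken) = 1×335 + 6×401 + 1×236 = 2977
Σ(formed) = 1×335 + 1×334 + 5×401 + 1×D = 2674 + D
ΔH = Σ(broken) − Σ(formed) = (2977) − (2674 + D) = +303 − D
Setting this equal to −143 kJ gives D = 446 kJ/mol.

D(H-Cl) ≈ 446 kJ/mol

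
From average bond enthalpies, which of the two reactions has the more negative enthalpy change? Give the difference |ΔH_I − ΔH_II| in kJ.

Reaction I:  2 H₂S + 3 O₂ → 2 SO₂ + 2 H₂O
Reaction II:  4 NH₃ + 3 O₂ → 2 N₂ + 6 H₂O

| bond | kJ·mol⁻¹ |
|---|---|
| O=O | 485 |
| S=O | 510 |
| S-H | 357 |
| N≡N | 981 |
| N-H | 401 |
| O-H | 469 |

Reaction I:
  Bonds broken (reactants):
    O=O: 3 × 485 = 1455
    S-H: 4 × 357 = 1428
    Σ(broken) = 2883 kJ
  Bonds formed (products):
    O-H: 4 × 469 = 1876
    S=O: 4 × 510 = 2040
    Σ(formed) = 3916 kJ
  ΔH_I = 2883 − 3916 = −1033 kJ
Reaction II:
  Bonds broken (reactants):
    N-H: 12 × 401 = 4812
    O=O: 3 × 485 = 1455
    Σ(broken) = 6267 kJ
  Bonds formed (products):
    N≡N: 2 × 981 = 1962
    O-H: 12 × 469 = 5628
    Σ(formed) = 7590 kJ
  ΔH_II = 6267 − 7590 = −1323 kJ
ΔH_I − ΔH_II = +290 kJ, so reaction II has the more negative ΔH; |ΔH_I − ΔH_II| = 290 kJ.

Reaction II, by 290 kJ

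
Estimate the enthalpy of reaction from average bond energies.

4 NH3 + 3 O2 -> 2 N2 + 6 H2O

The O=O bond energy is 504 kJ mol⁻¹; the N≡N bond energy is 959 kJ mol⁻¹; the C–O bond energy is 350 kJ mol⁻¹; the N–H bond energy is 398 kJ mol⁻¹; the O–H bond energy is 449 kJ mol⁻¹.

ΔH ≈ −1018 kJ

Bonds broken (reactants):
  N–H: 12 × 398 = 4776
  O=O: 3 × 504 = 1512
  Σ(broken) = 6288 kJ
Bonds formed (products):
  N≡N: 2 × 959 = 1918
  O–H: 12 × 449 = 5388
  Σ(formed) = 7306 kJ
ΔH = Σ(broken) − Σ(formed) = 6288 − 7306 = −1018 kJ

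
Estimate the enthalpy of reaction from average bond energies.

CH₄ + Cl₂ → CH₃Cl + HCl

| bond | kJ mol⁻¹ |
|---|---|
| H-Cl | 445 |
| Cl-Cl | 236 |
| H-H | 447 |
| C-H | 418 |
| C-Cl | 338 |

ΔH ≈ −129 kJ

Bonds broken (reactants):
  C-H: 4 × 418 = 1672
  Cl-Cl: 1 × 236 = 236
  Σ(broken) = 1908 kJ
Bonds formed (products):
  C-Cl: 1 × 338 = 338
  C-H: 3 × 418 = 1254
  H-Cl: 1 × 445 = 445
  Σ(formed) = 2037 kJ
ΔH = Σ(broken) − Σ(formed) = 1908 − 2037 = −129 kJ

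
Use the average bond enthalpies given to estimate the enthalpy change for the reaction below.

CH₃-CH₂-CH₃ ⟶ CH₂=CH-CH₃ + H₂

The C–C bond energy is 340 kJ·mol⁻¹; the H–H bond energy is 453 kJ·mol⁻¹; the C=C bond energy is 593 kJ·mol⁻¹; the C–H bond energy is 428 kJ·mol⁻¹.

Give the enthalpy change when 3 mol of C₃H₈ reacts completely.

Bonds broken (reactants):
  C–C: 2 × 340 = 680
  C–H: 8 × 428 = 3424
  Σ(broken) = 4104 kJ
Bonds formed (products):
  C–C: 1 × 340 = 340
  C–H: 6 × 428 = 2568
  C=C: 1 × 593 = 593
  H–H: 1 × 453 = 453
  Σ(formed) = 3954 kJ
ΔH = Σ(broken) − Σ(formed) = 4104 − 3954 = +150 kJ
For 3× the reaction as written: 3 × (+150) = +450 kJ

ΔH = +450 kJ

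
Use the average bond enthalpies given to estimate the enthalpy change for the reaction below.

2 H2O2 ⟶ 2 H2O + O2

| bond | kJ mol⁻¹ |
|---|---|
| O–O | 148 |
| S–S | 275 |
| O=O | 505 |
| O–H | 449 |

Bonds broken (reactants):
  O–H: 4 × 449 = 1796
  O–O: 2 × 148 = 296
  Σ(broken) = 2092 kJ
Bonds formed (products):
  O–H: 4 × 449 = 1796
  O=O: 1 × 505 = 505
  Σ(formed) = 2301 kJ
ΔH = Σ(broken) − Σ(formed) = 2092 − 2301 = −209 kJ

ΔH ≈ −209 kJ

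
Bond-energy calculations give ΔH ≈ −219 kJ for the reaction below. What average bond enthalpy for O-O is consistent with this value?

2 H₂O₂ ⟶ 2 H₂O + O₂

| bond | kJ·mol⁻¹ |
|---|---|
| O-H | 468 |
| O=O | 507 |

Let D be the O-O bond energy.
Σ(broken) = 4×468 + 2×D = 1872 + 2D
Σ(formed) = 4×468 + 1×507 = 2379
ΔH = Σ(broken) − Σ(formed) = (1872 + 2D) − (2379) = −507 + 2D
Setting this equal to −219 kJ gives 2D = 288, so D = 144 kJ/mol.

D(O-O) ≈ 144 kJ/mol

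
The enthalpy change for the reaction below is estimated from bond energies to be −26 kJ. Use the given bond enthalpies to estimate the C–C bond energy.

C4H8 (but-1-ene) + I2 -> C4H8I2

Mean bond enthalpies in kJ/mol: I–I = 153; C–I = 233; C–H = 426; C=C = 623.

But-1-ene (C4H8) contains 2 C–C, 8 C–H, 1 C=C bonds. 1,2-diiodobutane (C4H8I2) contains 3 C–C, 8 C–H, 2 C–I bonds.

Let D be the C–C bond energy.
Σ(broken) = 2×D + 8×426 + 1×623 + 1×153 = 4184 + 2D
Σ(formed) = 3×D + 8×426 + 2×233 = 3874 + 3D
ΔH = Σ(broken) − Σ(formed) = (4184 + 2D) − (3874 + 3D) = +310 − D
Setting this equal to −26 kJ gives D = 336 kJ/mol.

D(C–C) ≈ 336 kJ/mol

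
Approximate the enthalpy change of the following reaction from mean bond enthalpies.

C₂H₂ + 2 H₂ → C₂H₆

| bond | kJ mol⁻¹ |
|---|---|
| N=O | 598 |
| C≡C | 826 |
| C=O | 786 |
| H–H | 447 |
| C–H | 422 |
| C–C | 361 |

Bonds broken (reactants):
  C≡C: 1 × 826 = 826
  C–H: 2 × 422 = 844
  H–H: 2 × 447 = 894
  Σ(broken) = 2564 kJ
Bonds formed (products):
  C–C: 1 × 361 = 361
  C–H: 6 × 422 = 2532
  Σ(formed) = 2893 kJ
ΔH = Σ(broken) − Σ(formed) = 2564 − 2893 = −329 kJ

ΔH ≈ −329 kJ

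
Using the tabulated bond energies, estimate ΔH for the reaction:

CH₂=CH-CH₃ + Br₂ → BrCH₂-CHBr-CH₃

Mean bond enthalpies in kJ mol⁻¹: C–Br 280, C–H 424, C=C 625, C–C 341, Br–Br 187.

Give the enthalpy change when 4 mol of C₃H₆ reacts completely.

Bonds broken (reactants):
  Br–Br: 1 × 187 = 187
  C–C: 1 × 341 = 341
  C–H: 6 × 424 = 2544
  C=C: 1 × 625 = 625
  Σ(broken) = 3697 kJ
Bonds formed (products):
  C–Br: 2 × 280 = 560
  C–C: 2 × 341 = 682
  C–H: 6 × 424 = 2544
  Σ(formed) = 3786 kJ
ΔH = Σ(broken) − Σ(formed) = 3697 − 3786 = −89 kJ
For 4× the reaction as written: 4 × (−89) = −356 kJ

ΔH = −356 kJ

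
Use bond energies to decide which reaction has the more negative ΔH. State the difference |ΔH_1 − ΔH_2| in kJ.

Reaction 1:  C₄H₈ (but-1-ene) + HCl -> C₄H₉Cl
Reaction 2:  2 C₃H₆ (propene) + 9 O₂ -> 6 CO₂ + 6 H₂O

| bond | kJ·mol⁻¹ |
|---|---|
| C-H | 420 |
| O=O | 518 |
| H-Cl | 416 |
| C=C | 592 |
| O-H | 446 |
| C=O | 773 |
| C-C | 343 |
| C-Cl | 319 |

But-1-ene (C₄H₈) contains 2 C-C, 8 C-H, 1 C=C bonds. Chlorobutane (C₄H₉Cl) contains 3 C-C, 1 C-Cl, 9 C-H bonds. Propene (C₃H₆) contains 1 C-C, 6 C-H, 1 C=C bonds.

Reaction 2, by 2982 kJ

Reaction 1:
  Bonds broken (reactants):
    C-C: 2 × 343 = 686
    C-H: 8 × 420 = 3360
    C=C: 1 × 592 = 592
    H-Cl: 1 × 416 = 416
    Σ(broken) = 5054 kJ
  Bonds formed (products):
    C-C: 3 × 343 = 1029
    C-Cl: 1 × 319 = 319
    C-H: 9 × 420 = 3780
    Σ(formed) = 5128 kJ
  ΔH_1 = 5054 − 5128 = −74 kJ
Reaction 2:
  Bonds broken (reactants):
    C-C: 2 × 343 = 686
    C-H: 12 × 420 = 5040
    C=C: 2 × 592 = 1184
    O=O: 9 × 518 = 4662
    Σ(broken) = 11572 kJ
  Bonds formed (products):
    C=O: 12 × 773 = 9276
    O-H: 12 × 446 = 5352
    Σ(formed) = 14628 kJ
  ΔH_2 = 11572 − 14628 = −3056 kJ
ΔH_1 − ΔH_2 = +2982 kJ, so reaction 2 has the more negative ΔH; |ΔH_1 − ΔH_2| = 2982 kJ.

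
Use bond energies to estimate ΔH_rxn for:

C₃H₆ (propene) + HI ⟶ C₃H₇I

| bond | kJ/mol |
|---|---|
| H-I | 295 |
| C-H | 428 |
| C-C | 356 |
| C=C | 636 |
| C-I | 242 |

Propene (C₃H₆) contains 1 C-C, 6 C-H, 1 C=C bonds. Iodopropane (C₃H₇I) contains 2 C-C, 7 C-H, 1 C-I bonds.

ΔH ≈ −95 kJ

Bonds broken (reactants):
  C-C: 1 × 356 = 356
  C-H: 6 × 428 = 2568
  C=C: 1 × 636 = 636
  H-I: 1 × 295 = 295
  Σ(broken) = 3855 kJ
Bonds formed (products):
  C-C: 2 × 356 = 712
  C-H: 7 × 428 = 2996
  C-I: 1 × 242 = 242
  Σ(formed) = 3950 kJ
ΔH = Σ(broken) − Σ(formed) = 3855 − 3950 = −95 kJ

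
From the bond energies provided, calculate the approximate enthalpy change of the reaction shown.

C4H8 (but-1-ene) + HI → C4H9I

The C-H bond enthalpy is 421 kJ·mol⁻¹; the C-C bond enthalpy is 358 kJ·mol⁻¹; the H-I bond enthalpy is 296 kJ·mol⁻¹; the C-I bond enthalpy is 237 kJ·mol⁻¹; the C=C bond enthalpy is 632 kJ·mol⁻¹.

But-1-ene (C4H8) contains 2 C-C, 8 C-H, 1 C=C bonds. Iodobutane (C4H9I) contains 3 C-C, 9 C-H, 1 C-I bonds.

Bonds broken (reactants):
  C-C: 2 × 358 = 716
  C-H: 8 × 421 = 3368
  C=C: 1 × 632 = 632
  H-I: 1 × 296 = 296
  Σ(broken) = 5012 kJ
Bonds formed (products):
  C-C: 3 × 358 = 1074
  C-H: 9 × 421 = 3789
  C-I: 1 × 237 = 237
  Σ(formed) = 5100 kJ
ΔH = Σ(broken) − Σ(formed) = 5012 − 5100 = −88 kJ

ΔH ≈ −88 kJ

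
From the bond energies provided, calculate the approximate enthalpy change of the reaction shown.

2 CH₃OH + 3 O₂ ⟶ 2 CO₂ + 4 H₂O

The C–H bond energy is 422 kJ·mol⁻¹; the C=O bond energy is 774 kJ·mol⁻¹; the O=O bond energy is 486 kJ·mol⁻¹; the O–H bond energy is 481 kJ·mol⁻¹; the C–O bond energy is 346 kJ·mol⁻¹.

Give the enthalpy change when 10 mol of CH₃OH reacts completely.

ΔH = −6500 kJ

Bonds broken (reactants):
  C–H: 6 × 422 = 2532
  C–O: 2 × 346 = 692
  O–H: 2 × 481 = 962
  O=O: 3 × 486 = 1458
  Σ(broken) = 5644 kJ
Bonds formed (products):
  C=O: 4 × 774 = 3096
  O–H: 8 × 481 = 3848
  Σ(formed) = 6944 kJ
ΔH = Σ(broken) − Σ(formed) = 5644 − 6944 = −1300 kJ
For 5× the reaction as written: 5 × (−1300) = −6500 kJ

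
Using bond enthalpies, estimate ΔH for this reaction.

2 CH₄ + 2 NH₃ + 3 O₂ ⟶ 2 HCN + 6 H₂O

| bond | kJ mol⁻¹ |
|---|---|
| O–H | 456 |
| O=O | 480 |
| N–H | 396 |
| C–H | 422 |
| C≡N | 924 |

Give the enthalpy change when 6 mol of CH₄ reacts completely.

Bonds broken (reactants):
  C–H: 8 × 422 = 3376
  N–H: 6 × 396 = 2376
  O=O: 3 × 480 = 1440
  Σ(broken) = 7192 kJ
Bonds formed (products):
  C≡N: 2 × 924 = 1848
  C–H: 2 × 422 = 844
  O–H: 12 × 456 = 5472
  Σ(formed) = 8164 kJ
ΔH = Σ(broken) − Σ(formed) = 7192 − 8164 = −972 kJ
For 3× the reaction as written: 3 × (−972) = −2916 kJ

ΔH = −2916 kJ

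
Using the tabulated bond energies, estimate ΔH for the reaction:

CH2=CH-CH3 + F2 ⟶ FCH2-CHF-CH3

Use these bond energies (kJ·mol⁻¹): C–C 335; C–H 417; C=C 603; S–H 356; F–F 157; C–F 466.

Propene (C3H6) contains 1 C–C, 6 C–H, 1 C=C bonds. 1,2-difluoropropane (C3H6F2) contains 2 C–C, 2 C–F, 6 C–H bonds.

ΔH ≈ −507 kJ

Bonds broken (reactants):
  C–C: 1 × 335 = 335
  C–H: 6 × 417 = 2502
  C=C: 1 × 603 = 603
  F–F: 1 × 157 = 157
  Σ(broken) = 3597 kJ
Bonds formed (products):
  C–C: 2 × 335 = 670
  C–F: 2 × 466 = 932
  C–H: 6 × 417 = 2502
  Σ(formed) = 4104 kJ
ΔH = Σ(broken) − Σ(formed) = 3597 − 4104 = −507 kJ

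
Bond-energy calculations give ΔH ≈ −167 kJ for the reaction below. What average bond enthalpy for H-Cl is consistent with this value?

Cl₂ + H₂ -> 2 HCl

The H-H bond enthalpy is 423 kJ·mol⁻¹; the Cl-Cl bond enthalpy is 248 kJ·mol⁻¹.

Let D be the H-Cl bond energy.
Σ(broken) = 1×248 + 1×423 = 671
Σ(formed) = 2×D = 2D
ΔH = Σ(broken) − Σ(formed) = (671) − (2D) = +671 − 2D
Setting this equal to −167 kJ gives 2D = 838, so D = 419 kJ/mol.

D(H-Cl) ≈ 419 kJ/mol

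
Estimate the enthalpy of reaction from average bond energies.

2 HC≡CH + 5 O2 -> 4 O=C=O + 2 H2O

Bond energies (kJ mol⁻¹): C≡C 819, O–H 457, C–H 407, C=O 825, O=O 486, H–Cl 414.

ΔH ≈ −2732 kJ

Bonds broken (reactants):
  C≡C: 2 × 819 = 1638
  C–H: 4 × 407 = 1628
  O=O: 5 × 486 = 2430
  Σ(broken) = 5696 kJ
Bonds formed (products):
  C=O: 8 × 825 = 6600
  O–H: 4 × 457 = 1828
  Σ(formed) = 8428 kJ
ΔH = Σ(broken) − Σ(formed) = 5696 − 8428 = −2732 kJ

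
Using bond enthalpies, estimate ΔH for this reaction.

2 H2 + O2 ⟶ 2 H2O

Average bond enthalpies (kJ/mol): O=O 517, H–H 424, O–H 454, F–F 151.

ΔH ≈ −451 kJ

Bonds broken (reactants):
  H–H: 2 × 424 = 848
  O=O: 1 × 517 = 517
  Σ(broken) = 1365 kJ
Bonds formed (products):
  O–H: 4 × 454 = 1816
  Σ(formed) = 1816 kJ
ΔH = Σ(broken) − Σ(formed) = 1365 − 1816 = −451 kJ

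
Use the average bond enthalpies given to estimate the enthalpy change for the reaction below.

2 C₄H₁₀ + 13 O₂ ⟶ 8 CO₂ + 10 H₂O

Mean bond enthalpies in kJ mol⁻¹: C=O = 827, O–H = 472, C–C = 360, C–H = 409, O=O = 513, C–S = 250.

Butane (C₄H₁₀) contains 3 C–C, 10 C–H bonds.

Bonds broken (reactants):
  C–C: 6 × 360 = 2160
  C–H: 20 × 409 = 8180
  O=O: 13 × 513 = 6669
  Σ(broken) = 17009 kJ
Bonds formed (products):
  C=O: 16 × 827 = 13232
  O–H: 20 × 472 = 9440
  Σ(formed) = 22672 kJ
ΔH = Σ(broken) − Σ(formed) = 17009 − 22672 = −5663 kJ

ΔH ≈ −5663 kJ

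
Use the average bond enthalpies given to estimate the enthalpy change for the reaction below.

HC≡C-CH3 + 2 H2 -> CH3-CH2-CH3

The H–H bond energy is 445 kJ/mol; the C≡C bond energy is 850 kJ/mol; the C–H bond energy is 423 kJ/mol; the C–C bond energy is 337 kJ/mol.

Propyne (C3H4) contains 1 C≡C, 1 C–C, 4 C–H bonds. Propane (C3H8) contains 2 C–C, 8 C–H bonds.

Bonds broken (reactants):
  C≡C: 1 × 850 = 850
  C–C: 1 × 337 = 337
  C–H: 4 × 423 = 1692
  H–H: 2 × 445 = 890
  Σ(broken) = 3769 kJ
Bonds formed (products):
  C–C: 2 × 337 = 674
  C–H: 8 × 423 = 3384
  Σ(formed) = 4058 kJ
ΔH = Σ(broken) − Σ(formed) = 3769 − 4058 = −289 kJ

ΔH ≈ −289 kJ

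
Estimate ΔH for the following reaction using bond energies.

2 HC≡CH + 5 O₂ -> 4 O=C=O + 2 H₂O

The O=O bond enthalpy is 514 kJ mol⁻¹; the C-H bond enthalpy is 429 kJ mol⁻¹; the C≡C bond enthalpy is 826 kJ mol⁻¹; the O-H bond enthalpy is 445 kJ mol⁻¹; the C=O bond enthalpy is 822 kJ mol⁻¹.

Bonds broken (reactants):
  C≡C: 2 × 826 = 1652
  C-H: 4 × 429 = 1716
  O=O: 5 × 514 = 2570
  Σ(broken) = 5938 kJ
Bonds formed (products):
  C=O: 8 × 822 = 6576
  O-H: 4 × 445 = 1780
  Σ(formed) = 8356 kJ
ΔH = Σ(broken) − Σ(formed) = 5938 − 8356 = −2418 kJ

ΔH ≈ −2418 kJ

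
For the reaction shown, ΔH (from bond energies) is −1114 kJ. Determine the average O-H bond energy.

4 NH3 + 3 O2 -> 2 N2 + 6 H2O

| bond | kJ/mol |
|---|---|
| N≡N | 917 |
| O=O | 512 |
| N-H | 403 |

D(O-H) ≈ 471 kJ/mol

Let D be the O-H bond energy.
Σ(broken) = 12×403 + 3×512 = 6372
Σ(formed) = 2×917 + 12×D = 1834 + 12D
ΔH = Σ(broken) − Σ(formed) = (6372) − (1834 + 12D) = +4538 − 12D
Setting this equal to −1114 kJ gives 12D = 5652, so D = 471 kJ/mol.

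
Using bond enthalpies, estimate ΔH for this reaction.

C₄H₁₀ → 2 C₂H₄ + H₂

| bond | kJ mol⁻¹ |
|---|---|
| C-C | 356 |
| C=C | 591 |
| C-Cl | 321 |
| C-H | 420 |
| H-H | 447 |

ΔH ≈ +279 kJ

Bonds broken (reactants):
  C-C: 3 × 356 = 1068
  C-H: 10 × 420 = 4200
  Σ(broken) = 5268 kJ
Bonds formed (products):
  C-H: 8 × 420 = 3360
  C=C: 2 × 591 = 1182
  H-H: 1 × 447 = 447
  Σ(formed) = 4989 kJ
ΔH = Σ(broken) − Σ(formed) = 5268 − 4989 = +279 kJ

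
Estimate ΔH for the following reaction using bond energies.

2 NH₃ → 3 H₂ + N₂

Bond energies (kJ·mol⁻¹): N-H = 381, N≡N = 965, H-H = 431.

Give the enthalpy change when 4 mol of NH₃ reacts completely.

ΔH = +56 kJ

Bonds broken (reactants):
  N-H: 6 × 381 = 2286
  Σ(broken) = 2286 kJ
Bonds formed (products):
  H-H: 3 × 431 = 1293
  N≡N: 1 × 965 = 965
  Σ(formed) = 2258 kJ
ΔH = Σ(broken) − Σ(formed) = 2286 − 2258 = +28 kJ
For 2× the reaction as written: 2 × (+28) = +56 kJ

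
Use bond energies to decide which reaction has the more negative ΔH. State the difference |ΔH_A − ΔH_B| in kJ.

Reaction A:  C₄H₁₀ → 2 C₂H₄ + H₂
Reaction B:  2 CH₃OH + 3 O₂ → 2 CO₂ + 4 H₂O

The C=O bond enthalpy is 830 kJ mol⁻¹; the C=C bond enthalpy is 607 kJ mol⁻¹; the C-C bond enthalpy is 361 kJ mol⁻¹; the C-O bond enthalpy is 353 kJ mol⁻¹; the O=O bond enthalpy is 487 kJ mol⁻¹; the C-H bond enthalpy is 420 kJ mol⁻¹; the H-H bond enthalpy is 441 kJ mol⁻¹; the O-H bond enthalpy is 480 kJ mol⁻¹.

Reaction A:
  Bonds broken (reactants):
    C-C: 3 × 361 = 1083
    C-H: 10 × 420 = 4200
    Σ(broken) = 5283 kJ
  Bonds formed (products):
    C-H: 8 × 420 = 3360
    C=C: 2 × 607 = 1214
    H-H: 1 × 441 = 441
    Σ(formed) = 5015 kJ
  ΔH_A = 5283 − 5015 = +268 kJ
Reaction B:
  Bonds broken (reactants):
    C-H: 6 × 420 = 2520
    C-O: 2 × 353 = 706
    O-H: 2 × 480 = 960
    O=O: 3 × 487 = 1461
    Σ(broken) = 5647 kJ
  Bonds formed (products):
    C=O: 4 × 830 = 3320
    O-H: 8 × 480 = 3840
    Σ(formed) = 7160 kJ
  ΔH_B = 5647 − 7160 = −1513 kJ
ΔH_A − ΔH_B = +1781 kJ, so reaction B has the more negative ΔH; |ΔH_A − ΔH_B| = 1781 kJ.

Reaction B, by 1781 kJ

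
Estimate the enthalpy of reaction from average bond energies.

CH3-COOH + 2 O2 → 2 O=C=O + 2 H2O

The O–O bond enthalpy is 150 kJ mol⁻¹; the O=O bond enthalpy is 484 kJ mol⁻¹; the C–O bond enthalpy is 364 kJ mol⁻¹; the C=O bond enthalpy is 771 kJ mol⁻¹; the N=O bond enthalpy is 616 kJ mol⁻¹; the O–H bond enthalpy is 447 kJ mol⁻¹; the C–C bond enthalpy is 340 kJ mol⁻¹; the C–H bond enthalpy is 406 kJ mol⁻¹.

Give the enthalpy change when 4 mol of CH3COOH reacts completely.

Bonds broken (reactants):
  C–C: 1 × 340 = 340
  C–H: 3 × 406 = 1218
  C–O: 1 × 364 = 364
  C=O: 1 × 771 = 771
  O–H: 1 × 447 = 447
  O=O: 2 × 484 = 968
  Σ(broken) = 4108 kJ
Bonds formed (products):
  C=O: 4 × 771 = 3084
  O–H: 4 × 447 = 1788
  Σ(formed) = 4872 kJ
ΔH = Σ(broken) − Σ(formed) = 4108 − 4872 = −764 kJ
For 4× the reaction as written: 4 × (−764) = −3056 kJ

ΔH = −3056 kJ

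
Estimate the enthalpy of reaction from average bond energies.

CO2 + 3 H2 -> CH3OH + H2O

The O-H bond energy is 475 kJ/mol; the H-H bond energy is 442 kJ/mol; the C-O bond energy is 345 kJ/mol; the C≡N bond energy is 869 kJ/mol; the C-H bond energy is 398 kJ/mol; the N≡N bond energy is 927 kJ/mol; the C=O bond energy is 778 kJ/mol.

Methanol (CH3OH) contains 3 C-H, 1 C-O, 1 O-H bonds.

ΔH ≈ −82 kJ

Bonds broken (reactants):
  C=O: 2 × 778 = 1556
  H-H: 3 × 442 = 1326
  Σ(broken) = 2882 kJ
Bonds formed (products):
  C-H: 3 × 398 = 1194
  C-O: 1 × 345 = 345
  O-H: 3 × 475 = 1425
  Σ(formed) = 2964 kJ
ΔH = Σ(broken) − Σ(formed) = 2882 − 2964 = −82 kJ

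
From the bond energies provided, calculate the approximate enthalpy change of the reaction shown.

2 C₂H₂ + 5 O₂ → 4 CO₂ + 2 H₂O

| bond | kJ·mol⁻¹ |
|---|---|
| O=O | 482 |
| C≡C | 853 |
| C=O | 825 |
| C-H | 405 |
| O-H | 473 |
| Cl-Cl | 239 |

ΔH ≈ −2756 kJ

Bonds broken (reactants):
  C≡C: 2 × 853 = 1706
  C-H: 4 × 405 = 1620
  O=O: 5 × 482 = 2410
  Σ(broken) = 5736 kJ
Bonds formed (products):
  C=O: 8 × 825 = 6600
  O-H: 4 × 473 = 1892
  Σ(formed) = 8492 kJ
ΔH = Σ(broken) − Σ(formed) = 5736 − 8492 = −2756 kJ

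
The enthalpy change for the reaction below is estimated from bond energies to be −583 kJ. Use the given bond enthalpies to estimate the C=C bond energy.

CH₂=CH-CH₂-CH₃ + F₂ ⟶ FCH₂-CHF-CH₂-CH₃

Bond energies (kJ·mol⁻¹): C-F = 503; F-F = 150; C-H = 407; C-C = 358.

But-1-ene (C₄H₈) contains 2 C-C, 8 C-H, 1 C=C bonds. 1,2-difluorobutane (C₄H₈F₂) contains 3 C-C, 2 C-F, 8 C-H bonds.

Let D be the C=C bond energy.
Σ(broken) = 2×358 + 8×407 + 1×D + 1×150 = 4122 + D
Σ(formed) = 3×358 + 2×503 + 8×407 = 5336
ΔH = Σ(broken) − Σ(formed) = (4122 + D) − (5336) = −1214 + D
Setting this equal to −583 kJ gives D = 631 kJ/mol.

D(C=C) ≈ 631 kJ/mol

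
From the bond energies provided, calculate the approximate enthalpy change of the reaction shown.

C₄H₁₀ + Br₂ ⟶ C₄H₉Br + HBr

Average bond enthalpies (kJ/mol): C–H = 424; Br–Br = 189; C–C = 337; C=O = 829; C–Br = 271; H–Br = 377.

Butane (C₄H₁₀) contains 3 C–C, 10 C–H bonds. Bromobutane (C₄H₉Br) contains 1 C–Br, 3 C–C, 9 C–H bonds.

Bonds broken (reactants):
  Br–Br: 1 × 189 = 189
  C–C: 3 × 337 = 1011
  C–H: 10 × 424 = 4240
  Σ(broken) = 5440 kJ
Bonds formed (products):
  C–Br: 1 × 271 = 271
  C–C: 3 × 337 = 1011
  C–H: 9 × 424 = 3816
  H–Br: 1 × 377 = 377
  Σ(formed) = 5475 kJ
ΔH = Σ(broken) − Σ(formed) = 5440 − 5475 = −35 kJ

ΔH ≈ −35 kJ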